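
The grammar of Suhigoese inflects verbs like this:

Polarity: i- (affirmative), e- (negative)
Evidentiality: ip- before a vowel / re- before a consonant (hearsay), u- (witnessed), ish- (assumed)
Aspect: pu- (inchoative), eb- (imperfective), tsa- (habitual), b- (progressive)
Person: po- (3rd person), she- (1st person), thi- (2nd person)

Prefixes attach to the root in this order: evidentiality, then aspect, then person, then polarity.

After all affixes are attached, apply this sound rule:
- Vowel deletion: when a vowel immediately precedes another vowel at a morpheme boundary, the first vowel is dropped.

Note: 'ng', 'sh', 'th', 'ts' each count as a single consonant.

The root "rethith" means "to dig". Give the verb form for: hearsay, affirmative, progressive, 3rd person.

ipobrerethith

Attach evidentiality hearsay re- (before consonant 'r') → rerethith.
Attach aspect progressive b- → brerethith.
Attach person 3rd person po- → pobrerethith.
Attach polarity affirmative i- → ipobrerethith.
Vowel deletion: no change.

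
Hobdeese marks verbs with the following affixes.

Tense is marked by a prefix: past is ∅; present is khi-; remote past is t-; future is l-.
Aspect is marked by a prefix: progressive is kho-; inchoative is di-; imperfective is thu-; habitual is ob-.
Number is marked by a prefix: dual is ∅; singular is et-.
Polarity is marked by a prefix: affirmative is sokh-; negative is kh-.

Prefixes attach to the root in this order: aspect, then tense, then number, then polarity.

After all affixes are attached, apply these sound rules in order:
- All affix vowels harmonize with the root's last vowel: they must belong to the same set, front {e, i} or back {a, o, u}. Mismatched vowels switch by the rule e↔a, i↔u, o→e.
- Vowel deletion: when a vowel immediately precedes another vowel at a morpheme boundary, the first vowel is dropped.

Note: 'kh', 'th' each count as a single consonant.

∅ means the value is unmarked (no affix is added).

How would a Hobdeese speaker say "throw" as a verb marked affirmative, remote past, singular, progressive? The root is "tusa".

Attach aspect progressive kho- → khotusa.
Attach tense remote past t- → tkhotusa.
Attach number singular et- → ettkhotusa.
Attach polarity affirmative sokh- → sokhettkhotusa.
Apply vowel harmony: sokhettkhotusa → sokhattkhotusa.
Vowel deletion: no change.

sokhattkhotusa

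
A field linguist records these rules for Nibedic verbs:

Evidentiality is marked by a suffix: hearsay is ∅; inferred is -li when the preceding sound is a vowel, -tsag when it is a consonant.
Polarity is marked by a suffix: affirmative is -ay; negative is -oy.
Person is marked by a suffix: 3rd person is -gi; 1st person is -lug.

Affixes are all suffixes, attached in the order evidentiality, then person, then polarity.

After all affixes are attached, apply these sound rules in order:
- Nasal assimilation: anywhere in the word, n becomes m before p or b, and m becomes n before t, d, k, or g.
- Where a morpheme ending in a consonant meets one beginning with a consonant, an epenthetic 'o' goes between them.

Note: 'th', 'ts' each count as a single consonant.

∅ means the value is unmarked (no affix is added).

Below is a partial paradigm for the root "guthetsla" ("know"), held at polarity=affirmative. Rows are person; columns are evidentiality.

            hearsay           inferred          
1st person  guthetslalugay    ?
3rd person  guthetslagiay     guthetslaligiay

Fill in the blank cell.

guthetslalilugay

Attach evidentiality inferred -li (after vowel 'a') → guthetslali.
Attach person 1st person -lug → guthetslalilug.
Attach polarity affirmative -ay → guthetslalilugay.
Nasal assimilation: no change.
Epenthesis: no change.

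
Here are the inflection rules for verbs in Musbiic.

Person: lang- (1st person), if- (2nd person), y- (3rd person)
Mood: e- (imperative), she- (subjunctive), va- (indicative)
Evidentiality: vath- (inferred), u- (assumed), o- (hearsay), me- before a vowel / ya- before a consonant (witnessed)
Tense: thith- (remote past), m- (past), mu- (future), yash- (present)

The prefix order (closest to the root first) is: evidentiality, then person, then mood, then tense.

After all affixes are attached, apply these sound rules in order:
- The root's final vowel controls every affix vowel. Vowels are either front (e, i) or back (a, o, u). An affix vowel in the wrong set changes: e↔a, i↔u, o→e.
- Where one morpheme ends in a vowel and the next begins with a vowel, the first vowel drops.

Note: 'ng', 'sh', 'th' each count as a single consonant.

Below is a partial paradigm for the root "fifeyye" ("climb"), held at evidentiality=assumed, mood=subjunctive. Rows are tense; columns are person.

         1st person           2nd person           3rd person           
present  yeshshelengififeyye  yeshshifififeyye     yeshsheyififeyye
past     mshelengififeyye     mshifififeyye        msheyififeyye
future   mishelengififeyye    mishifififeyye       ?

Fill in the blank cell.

Attach evidentiality assumed u- → ufifeyye.
Attach person 3rd person y- → yufifeyye.
Attach mood subjunctive she- → sheyufifeyye.
Attach tense future mu- → musheyufifeyye.
Apply vowel harmony: musheyufifeyye → misheyififeyye.
Vowel deletion: no change.

misheyififeyye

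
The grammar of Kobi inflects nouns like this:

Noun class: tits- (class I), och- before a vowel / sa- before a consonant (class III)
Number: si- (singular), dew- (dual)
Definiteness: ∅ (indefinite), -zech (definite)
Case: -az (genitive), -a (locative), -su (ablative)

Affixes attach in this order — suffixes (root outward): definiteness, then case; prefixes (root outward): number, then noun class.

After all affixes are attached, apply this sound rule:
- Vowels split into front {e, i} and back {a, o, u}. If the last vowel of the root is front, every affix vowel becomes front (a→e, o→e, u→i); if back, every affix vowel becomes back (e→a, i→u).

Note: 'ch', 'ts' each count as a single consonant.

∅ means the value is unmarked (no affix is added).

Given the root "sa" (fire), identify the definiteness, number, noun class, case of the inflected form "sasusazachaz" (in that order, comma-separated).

Segment: sa-si-sa-zech-az.
definiteness: -zech → definite.
number: si- → singular.
noun class: och/sa- → class III.
case: -az → genitive.

definite, singular, class III, genitive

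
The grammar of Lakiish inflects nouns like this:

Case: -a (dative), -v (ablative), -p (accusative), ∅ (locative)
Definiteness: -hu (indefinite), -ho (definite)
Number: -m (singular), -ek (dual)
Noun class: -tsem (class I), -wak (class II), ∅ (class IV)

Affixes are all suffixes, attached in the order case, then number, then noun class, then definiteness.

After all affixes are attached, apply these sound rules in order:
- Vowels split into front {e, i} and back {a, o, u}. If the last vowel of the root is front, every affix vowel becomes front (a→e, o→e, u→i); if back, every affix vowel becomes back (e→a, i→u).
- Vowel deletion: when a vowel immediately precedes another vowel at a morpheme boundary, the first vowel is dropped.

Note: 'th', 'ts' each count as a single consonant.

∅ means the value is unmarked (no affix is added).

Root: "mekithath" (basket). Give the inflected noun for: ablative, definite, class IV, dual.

Attach case ablative -v → mekithathv.
Attach number dual -ek → mekithathvek.
noun class = class IV: zero marking, form stays mekithathvek.
Attach definiteness definite -ho → mekithathvekho.
Apply vowel harmony: mekithathvekho → mekithathvakho.
Vowel deletion: no change.

mekithathvakho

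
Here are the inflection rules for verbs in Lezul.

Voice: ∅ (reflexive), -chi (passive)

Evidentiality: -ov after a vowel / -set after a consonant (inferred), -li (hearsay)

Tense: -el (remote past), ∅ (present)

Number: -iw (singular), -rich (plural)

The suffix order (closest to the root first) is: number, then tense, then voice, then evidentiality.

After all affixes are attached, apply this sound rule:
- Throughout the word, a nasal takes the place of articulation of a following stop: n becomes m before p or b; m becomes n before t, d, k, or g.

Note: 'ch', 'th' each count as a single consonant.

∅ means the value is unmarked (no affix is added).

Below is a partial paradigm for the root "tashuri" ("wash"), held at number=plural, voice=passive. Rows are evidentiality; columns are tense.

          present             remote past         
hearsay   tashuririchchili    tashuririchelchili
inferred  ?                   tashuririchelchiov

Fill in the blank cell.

Attach number plural -rich → tashuririch.
tense = present: zero marking, form stays tashuririch.
Attach voice passive -chi → tashuririchchi.
Attach evidentiality inferred -ov (after vowel 'i') → tashuririchchiov.
Nasal assimilation: no change.

tashuririchchiov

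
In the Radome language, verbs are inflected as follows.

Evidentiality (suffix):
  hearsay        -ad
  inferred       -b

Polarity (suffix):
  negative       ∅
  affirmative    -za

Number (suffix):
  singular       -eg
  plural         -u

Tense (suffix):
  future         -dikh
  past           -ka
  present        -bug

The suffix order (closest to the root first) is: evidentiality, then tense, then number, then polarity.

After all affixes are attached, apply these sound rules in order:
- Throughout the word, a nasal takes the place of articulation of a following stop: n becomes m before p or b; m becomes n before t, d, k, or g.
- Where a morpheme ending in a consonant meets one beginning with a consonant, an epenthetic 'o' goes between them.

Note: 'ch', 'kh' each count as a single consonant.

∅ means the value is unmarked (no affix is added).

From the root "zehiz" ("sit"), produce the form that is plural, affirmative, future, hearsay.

Attach evidentiality hearsay -ad → zehizad.
Attach tense future -dikh → zehizaddikh.
Attach number plural -u → zehizaddikhu.
Attach polarity affirmative -za → zehizaddikhuza.
Nasal assimilation: no change.
Apply epenthesis: zehizaddikhuza → zehizadodikhuza.

zehizadodikhuza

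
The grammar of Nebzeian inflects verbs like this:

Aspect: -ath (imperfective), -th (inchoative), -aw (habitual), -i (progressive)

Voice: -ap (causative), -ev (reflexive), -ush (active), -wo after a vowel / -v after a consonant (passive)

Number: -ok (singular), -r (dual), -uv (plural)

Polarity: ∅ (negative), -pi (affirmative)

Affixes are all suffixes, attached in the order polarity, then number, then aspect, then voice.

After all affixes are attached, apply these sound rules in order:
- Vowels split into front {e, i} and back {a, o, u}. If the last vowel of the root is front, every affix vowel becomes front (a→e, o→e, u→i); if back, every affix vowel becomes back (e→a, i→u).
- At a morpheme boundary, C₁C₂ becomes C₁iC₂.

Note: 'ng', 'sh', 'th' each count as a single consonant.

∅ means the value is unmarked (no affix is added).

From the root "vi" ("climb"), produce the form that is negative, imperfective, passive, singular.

polarity = negative: zero marking, form stays vi.
Attach number singular -ok → viok.
Attach aspect imperfective -ath → viokath.
Attach voice passive -v (after consonant 'th') → viokathv.
Apply vowel harmony: viokathv → viekethv.
Apply epenthesis: viekethv → viekethiv.

viekethiv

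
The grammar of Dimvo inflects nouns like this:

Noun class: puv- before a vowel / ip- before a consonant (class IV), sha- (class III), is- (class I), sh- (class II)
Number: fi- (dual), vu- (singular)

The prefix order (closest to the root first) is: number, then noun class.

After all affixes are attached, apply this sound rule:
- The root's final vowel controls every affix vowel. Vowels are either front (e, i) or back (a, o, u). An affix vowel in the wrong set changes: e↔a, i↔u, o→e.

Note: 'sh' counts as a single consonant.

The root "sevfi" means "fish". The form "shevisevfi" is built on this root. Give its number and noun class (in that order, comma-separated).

Segment: sha-vu-sevfi.
number: vu- → singular.
noun class: sha- → class III.

singular, class III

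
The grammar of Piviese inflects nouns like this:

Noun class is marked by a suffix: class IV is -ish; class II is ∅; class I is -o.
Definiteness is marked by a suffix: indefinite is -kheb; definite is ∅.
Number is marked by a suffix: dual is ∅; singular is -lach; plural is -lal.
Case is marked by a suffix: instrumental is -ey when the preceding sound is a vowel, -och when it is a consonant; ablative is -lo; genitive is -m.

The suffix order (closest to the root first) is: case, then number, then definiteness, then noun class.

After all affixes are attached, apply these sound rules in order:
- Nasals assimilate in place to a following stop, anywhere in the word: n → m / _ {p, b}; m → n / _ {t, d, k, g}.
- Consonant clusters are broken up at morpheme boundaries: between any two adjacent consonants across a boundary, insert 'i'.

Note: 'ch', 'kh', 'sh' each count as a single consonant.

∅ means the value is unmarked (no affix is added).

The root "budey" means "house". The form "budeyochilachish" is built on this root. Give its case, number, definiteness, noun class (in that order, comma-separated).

instrumental, singular, definite, class IV

Segment: budey-och-lach-ish.
case: -ey/och → instrumental.
number: -lach → singular.
definiteness: ∅ → definite.
noun class: -ish → class IV.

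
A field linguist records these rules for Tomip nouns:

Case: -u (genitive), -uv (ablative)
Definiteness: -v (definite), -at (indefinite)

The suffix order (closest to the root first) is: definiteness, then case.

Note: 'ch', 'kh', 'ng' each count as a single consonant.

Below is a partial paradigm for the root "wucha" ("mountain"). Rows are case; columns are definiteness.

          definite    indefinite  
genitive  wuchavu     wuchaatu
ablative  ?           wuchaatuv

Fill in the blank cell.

wuchavuv

Attach definiteness definite -v → wuchav.
Attach case ablative -uv → wuchavuv.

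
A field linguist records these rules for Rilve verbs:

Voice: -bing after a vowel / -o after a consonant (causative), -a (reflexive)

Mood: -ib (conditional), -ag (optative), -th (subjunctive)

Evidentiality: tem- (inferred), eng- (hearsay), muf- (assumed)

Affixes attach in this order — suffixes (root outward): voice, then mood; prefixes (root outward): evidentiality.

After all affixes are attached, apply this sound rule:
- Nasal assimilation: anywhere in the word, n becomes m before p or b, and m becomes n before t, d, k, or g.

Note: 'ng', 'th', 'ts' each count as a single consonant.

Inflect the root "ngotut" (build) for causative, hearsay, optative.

Attach evidentiality hearsay eng- → engngotut.
Attach voice causative -o (after consonant 't') → engngotuto.
Attach mood optative -ag → engngotutoag.
Nasal assimilation: no change.

engngotutoag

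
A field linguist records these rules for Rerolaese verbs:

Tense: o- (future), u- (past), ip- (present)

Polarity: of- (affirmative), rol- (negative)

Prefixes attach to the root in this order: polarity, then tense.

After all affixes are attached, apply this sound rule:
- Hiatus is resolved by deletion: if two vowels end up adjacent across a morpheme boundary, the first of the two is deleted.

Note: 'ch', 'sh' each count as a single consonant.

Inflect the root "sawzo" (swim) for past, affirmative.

ofsawzo

Attach polarity affirmative of- → ofsawzo.
Attach tense past u- → uofsawzo.
Apply vowel deletion: uofsawzo → ofsawzo.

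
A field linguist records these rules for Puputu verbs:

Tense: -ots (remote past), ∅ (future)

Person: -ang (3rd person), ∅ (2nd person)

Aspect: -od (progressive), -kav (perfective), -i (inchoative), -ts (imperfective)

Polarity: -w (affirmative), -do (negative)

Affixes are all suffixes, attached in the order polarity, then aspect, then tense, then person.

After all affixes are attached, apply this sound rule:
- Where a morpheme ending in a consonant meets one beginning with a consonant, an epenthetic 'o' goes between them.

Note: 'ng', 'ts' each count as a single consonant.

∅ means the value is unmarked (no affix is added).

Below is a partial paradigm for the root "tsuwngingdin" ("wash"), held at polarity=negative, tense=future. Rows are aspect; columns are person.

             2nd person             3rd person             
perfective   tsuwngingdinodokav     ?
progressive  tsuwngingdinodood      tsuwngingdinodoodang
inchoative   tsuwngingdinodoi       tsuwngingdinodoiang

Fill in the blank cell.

tsuwngingdinodokavang

Attach polarity negative -do → tsuwngingdindo.
Attach aspect perfective -kav → tsuwngingdindokav.
tense = future: zero marking, form stays tsuwngingdindokav.
Attach person 3rd person -ang → tsuwngingdindokavang.
Apply epenthesis: tsuwngingdindokavang → tsuwngingdinodokavang.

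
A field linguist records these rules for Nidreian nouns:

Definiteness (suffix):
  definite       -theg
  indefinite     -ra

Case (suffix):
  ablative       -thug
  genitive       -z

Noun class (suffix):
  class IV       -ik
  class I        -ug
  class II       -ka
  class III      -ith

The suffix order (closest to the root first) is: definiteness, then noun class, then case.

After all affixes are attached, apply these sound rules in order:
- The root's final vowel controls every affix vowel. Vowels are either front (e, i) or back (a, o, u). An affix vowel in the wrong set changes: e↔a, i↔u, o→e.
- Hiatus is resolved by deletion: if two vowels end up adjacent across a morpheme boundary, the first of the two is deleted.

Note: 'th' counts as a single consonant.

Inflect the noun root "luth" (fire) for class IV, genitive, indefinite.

luthrukz

Attach definiteness indefinite -ra → luthra.
Attach noun class class IV -ik → luthraik.
Attach case genitive -z → luthraikz.
Apply vowel harmony: luthraikz → luthraukz.
Apply vowel deletion: luthraukz → luthrukz.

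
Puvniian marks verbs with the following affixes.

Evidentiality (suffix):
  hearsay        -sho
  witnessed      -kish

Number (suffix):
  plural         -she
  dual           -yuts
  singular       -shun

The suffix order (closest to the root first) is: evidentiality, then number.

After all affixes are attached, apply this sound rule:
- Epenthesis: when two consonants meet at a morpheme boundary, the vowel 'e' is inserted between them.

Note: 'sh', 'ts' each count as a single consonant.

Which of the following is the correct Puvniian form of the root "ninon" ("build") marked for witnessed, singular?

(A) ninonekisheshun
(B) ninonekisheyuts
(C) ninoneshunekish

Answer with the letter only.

Attach evidentiality witnessed -kish → ninonkish.
Attach number singular -shun → ninonkishshun.
Apply epenthesis: ninonkishshun → ninonekisheshun.
So the correct form is ninonekisheshun, option (A).
(B) ninonekisheyuts is wrong: it uses dual instead of singular for number.
(C) ninoneshunekish is wrong: it has the affixes in the wrong order.

A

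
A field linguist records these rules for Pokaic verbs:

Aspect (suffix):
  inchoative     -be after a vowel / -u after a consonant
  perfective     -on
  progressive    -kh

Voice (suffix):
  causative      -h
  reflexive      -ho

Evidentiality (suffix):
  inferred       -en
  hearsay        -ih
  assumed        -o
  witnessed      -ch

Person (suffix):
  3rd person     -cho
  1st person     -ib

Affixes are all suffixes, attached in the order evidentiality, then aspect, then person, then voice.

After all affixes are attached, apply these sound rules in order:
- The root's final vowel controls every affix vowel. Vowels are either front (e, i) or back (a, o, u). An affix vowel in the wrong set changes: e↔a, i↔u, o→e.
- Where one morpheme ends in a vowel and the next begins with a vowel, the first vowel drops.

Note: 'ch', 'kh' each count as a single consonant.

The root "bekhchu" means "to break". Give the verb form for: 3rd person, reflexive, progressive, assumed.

Attach evidentiality assumed -o → bekhchuo.
Attach aspect progressive -kh → bekhchuokh.
Attach person 3rd person -cho → bekhchuokhcho.
Attach voice reflexive -ho → bekhchuokhchoho.
Vowel harmony: no change.
Apply vowel deletion: bekhchuokhchoho → bekhchokhchoho.

bekhchokhchoho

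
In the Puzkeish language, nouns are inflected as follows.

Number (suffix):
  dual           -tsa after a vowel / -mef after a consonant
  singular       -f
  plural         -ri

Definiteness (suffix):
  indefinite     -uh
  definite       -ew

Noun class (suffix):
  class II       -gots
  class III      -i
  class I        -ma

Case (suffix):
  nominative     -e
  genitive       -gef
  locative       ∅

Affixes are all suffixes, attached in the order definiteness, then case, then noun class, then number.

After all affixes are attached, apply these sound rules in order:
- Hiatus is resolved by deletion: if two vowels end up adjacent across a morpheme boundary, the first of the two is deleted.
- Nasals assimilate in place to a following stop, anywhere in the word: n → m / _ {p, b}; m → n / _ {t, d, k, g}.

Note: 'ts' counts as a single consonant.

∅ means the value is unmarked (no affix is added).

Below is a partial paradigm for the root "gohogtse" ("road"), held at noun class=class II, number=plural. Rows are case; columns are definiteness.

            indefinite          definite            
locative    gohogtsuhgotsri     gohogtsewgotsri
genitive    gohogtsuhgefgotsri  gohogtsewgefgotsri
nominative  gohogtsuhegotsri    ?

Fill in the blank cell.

gohogtsewegotsri

Attach definiteness definite -ew → gohogtseew.
Attach case nominative -e → gohogtseewe.
Attach noun class class II -gots → gohogtseewegots.
Attach number plural -ri → gohogtseewegotsri.
Apply vowel deletion: gohogtseewegotsri → gohogtsewegotsri.
Nasal assimilation: no change.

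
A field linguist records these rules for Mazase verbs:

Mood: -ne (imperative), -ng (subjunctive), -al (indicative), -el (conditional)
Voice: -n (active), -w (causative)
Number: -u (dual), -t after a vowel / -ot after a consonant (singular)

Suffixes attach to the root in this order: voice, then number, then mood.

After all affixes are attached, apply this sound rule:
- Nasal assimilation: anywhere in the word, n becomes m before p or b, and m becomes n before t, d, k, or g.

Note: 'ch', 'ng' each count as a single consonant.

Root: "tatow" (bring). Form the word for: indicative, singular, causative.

Attach voice causative -w → tatoww.
Attach number singular -ot (after consonant 'w') → tatowwot.
Attach mood indicative -al → tatowwotal.
Nasal assimilation: no change.

tatowwotal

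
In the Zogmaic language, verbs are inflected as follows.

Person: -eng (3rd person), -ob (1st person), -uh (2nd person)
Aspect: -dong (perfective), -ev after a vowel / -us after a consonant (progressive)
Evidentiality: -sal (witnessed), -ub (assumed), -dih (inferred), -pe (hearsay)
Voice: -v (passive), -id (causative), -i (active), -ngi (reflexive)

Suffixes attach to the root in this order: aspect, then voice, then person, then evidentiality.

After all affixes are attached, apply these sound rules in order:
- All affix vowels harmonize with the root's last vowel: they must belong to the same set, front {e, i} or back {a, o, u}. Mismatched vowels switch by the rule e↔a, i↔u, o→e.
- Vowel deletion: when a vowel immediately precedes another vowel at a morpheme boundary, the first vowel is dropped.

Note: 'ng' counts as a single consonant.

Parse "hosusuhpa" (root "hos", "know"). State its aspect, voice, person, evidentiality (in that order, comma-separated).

progressive, active, 2nd person, hearsay

Segment: hos-us-i-uh-pe.
aspect: -ev/us → progressive.
voice: -i → active.
person: -uh → 2nd person.
evidentiality: -pe → hearsay.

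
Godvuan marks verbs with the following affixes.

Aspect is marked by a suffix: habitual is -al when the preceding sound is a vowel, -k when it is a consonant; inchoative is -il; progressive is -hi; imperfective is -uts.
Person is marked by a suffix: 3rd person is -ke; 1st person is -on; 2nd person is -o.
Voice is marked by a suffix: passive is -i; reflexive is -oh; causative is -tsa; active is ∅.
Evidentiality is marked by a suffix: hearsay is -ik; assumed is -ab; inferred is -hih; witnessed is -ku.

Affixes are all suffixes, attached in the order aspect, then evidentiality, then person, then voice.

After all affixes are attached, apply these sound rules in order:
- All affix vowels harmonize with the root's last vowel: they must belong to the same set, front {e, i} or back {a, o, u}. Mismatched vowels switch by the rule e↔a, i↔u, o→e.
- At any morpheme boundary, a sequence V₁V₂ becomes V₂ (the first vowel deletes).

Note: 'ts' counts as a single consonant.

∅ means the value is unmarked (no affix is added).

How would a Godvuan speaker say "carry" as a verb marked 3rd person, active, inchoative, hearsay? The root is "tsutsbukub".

tsutsbukubulukka

Attach aspect inchoative -il → tsutsbukubil.
Attach evidentiality hearsay -ik → tsutsbukubilik.
Attach person 3rd person -ke → tsutsbukubilikke.
voice = active: zero marking, form stays tsutsbukubilikke.
Apply vowel harmony: tsutsbukubilikke → tsutsbukubulukka.
Vowel deletion: no change.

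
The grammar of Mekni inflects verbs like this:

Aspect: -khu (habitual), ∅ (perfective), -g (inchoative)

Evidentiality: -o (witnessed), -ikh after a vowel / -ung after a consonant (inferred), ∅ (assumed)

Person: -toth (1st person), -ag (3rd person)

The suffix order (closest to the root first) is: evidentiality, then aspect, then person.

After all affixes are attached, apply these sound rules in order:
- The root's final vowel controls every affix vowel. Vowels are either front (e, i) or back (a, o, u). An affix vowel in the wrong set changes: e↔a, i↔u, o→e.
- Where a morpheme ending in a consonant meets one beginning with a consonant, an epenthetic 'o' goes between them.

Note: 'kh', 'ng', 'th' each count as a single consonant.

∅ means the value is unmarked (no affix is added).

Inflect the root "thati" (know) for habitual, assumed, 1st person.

thatikhiteth

evidentiality = assumed: zero marking, form stays thati.
Attach aspect habitual -khu → thatikhu.
Attach person 1st person -toth → thatikhutoth.
Apply vowel harmony: thatikhutoth → thatikhiteth.
Epenthesis: no change.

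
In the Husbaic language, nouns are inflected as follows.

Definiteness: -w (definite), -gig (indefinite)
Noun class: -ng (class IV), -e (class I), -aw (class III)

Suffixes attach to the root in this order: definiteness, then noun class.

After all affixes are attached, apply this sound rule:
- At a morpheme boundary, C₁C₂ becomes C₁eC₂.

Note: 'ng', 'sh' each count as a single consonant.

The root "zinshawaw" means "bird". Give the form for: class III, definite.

zinshawawewaw

Attach definiteness definite -w → zinshawaww.
Attach noun class class III -aw → zinshawawwaw.
Apply epenthesis: zinshawawwaw → zinshawawewaw.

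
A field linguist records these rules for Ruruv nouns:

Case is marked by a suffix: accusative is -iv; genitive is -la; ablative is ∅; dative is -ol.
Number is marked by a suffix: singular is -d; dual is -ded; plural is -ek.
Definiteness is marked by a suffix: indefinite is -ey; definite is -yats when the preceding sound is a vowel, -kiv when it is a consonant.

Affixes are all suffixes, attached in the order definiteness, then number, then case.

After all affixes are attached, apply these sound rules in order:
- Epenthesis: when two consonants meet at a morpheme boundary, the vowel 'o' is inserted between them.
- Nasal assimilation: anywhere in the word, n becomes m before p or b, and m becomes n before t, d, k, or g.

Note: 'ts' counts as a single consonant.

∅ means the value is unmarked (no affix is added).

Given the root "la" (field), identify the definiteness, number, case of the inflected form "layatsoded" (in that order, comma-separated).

Segment: la-yats-ded.
definiteness: -yats/kiv → definite.
number: -ded → dual.
case: ∅ → ablative.

definite, dual, ablative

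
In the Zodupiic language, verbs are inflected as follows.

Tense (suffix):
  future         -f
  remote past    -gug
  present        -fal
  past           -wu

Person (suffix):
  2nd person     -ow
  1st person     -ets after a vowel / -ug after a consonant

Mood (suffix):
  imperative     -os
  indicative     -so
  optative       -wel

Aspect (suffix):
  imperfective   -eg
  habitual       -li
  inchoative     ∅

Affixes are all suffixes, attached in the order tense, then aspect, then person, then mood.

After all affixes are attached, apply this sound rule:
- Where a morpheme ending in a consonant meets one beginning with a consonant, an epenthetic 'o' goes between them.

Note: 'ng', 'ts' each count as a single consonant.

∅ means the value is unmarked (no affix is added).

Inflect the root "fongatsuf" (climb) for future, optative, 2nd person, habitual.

Attach tense future -f → fongatsuff.
Attach aspect habitual -li → fongatsuffli.
Attach person 2nd person -ow → fongatsuffliow.
Attach mood optative -wel → fongatsuffliowwel.
Apply epenthesis: fongatsuffliowwel → fongatsufofoliowowel.

fongatsufofoliowowel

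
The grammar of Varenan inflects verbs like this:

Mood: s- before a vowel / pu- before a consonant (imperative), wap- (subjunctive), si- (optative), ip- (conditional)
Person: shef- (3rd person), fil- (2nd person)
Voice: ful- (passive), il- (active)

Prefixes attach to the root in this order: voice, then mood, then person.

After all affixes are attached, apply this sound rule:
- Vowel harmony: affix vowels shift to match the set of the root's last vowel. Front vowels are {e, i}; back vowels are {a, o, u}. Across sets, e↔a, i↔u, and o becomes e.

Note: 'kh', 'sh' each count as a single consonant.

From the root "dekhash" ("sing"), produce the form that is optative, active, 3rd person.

Attach voice active il- → ildekhash.
Attach mood optative si- → siildekhash.
Attach person 3rd person shef- → shefsiildekhash.
Apply vowel harmony: shefsiildekhash → shafsuuldekhash.

shafsuuldekhash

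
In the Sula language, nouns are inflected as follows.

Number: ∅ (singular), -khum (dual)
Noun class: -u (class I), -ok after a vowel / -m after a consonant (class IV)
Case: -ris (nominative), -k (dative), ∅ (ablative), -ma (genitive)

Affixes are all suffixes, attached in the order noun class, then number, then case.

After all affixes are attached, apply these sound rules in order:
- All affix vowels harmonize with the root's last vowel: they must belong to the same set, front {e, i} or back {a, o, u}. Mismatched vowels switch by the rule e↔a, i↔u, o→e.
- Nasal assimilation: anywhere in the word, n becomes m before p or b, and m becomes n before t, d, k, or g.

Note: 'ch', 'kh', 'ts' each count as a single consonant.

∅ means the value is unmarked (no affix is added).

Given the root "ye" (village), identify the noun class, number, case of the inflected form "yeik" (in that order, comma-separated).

class I, singular, dative

Segment: ye-u-k.
noun class: -u → class I.
number: ∅ → singular.
case: -k → dative.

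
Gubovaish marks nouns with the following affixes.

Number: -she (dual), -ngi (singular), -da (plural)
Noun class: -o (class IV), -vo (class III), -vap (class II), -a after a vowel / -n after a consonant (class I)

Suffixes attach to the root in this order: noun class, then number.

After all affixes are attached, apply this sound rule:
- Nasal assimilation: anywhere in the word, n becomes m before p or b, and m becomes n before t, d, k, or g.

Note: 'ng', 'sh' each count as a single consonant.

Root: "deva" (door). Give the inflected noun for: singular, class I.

devaangi

Attach noun class class I -a (after vowel 'a') → devaa.
Attach number singular -ngi → devaangi.
Nasal assimilation: no change.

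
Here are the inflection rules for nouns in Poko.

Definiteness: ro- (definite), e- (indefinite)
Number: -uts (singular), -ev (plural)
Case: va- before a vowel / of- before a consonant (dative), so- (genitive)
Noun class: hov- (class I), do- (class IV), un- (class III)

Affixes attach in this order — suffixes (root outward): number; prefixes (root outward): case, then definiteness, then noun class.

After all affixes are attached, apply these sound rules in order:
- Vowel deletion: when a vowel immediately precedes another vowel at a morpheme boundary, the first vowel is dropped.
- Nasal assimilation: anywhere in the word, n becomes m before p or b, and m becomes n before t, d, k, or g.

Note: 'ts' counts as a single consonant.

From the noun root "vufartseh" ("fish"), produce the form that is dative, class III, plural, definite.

Attach case dative of- (before consonant 'v') → ofvufartseh.
Attach number plural -ev → ofvufartsehev.
Attach definiteness definite ro- → roofvufartsehev.
Attach noun class class III un- → unroofvufartsehev.
Apply vowel deletion: unroofvufartsehev → unrofvufartsehev.
Nasal assimilation: no change.

unrofvufartsehev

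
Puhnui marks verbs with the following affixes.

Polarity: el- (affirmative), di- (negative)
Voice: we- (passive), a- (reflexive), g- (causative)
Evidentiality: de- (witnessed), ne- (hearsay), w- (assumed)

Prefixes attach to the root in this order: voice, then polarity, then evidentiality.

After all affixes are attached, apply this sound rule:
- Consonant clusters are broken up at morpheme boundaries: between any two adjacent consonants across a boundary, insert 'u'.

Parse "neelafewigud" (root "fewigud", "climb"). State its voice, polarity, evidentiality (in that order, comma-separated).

Segment: ne-el-a-fewigud.
voice: a- → reflexive.
polarity: el- → affirmative.
evidentiality: ne- → hearsay.

reflexive, affirmative, hearsay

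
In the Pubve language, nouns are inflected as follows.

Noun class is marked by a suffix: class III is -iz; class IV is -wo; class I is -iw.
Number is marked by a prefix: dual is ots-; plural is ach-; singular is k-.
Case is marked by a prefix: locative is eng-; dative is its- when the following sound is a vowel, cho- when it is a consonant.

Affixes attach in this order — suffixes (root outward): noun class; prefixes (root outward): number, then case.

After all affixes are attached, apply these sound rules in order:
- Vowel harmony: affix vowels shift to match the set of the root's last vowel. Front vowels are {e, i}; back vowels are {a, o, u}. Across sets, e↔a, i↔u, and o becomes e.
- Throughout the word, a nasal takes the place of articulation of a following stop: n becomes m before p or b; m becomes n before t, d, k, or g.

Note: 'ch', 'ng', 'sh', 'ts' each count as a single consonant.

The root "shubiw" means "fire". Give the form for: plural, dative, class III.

itsechshubiwiz

Attach noun class class III -iz → shubiwiz.
Attach number plural ach- → achshubiwiz.
Attach case dative its- (before vowel 'a') → itsachshubiwiz.
Apply vowel harmony: itsachshubiwiz → itsechshubiwiz.
Nasal assimilation: no change.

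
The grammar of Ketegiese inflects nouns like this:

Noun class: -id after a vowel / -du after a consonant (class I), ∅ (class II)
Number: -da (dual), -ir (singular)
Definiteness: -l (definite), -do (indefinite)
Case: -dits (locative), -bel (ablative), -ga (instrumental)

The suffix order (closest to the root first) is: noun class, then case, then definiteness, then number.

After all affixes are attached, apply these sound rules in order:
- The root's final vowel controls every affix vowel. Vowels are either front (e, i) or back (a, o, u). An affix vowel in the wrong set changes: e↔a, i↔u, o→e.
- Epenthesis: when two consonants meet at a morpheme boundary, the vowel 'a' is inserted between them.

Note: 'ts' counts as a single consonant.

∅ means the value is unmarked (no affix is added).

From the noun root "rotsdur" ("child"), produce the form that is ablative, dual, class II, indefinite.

rotsdurabaladoda

noun class = class II: zero marking, form stays rotsdur.
Attach case ablative -bel → rotsdurbel.
Attach definiteness indefinite -do → rotsdurbeldo.
Attach number dual -da → rotsdurbeldoda.
Apply vowel harmony: rotsdurbeldoda → rotsdurbaldoda.
Apply epenthesis: rotsdurbaldoda → rotsdurabaladoda.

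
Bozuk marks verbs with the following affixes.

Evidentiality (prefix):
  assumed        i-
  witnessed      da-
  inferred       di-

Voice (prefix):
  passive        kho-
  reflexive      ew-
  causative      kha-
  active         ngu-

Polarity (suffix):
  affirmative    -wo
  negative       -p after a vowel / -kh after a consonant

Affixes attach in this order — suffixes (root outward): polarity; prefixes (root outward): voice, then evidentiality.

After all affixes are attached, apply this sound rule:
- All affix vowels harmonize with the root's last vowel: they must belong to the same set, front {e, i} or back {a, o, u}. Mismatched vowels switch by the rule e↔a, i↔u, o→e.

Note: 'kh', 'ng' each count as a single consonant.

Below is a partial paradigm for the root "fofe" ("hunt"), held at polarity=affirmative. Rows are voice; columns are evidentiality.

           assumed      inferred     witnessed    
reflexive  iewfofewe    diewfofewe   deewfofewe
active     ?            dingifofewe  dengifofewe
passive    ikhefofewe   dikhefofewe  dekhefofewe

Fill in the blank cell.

ingifofewe

Attach voice active ngu- → ngufofe.
Attach evidentiality assumed i- → ingufofe.
Attach polarity affirmative -wo → ingufofewo.
Apply vowel harmony: ingufofewo → ingifofewe.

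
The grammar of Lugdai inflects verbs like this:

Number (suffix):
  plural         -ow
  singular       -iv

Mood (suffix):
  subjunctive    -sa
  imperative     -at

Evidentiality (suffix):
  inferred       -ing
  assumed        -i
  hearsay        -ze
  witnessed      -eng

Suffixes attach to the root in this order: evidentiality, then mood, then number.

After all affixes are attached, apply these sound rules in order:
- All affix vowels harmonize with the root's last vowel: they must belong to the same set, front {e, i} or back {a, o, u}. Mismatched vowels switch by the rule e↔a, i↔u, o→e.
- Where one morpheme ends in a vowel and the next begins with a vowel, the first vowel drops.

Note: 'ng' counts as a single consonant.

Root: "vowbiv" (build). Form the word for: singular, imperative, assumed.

Attach evidentiality assumed -i → vowbivi.
Attach mood imperative -at → vowbiviat.
Attach number singular -iv → vowbiviativ.
Apply vowel harmony: vowbiviativ → vowbivietiv.
Apply vowel deletion: vowbivietiv → vowbivetiv.

vowbivetiv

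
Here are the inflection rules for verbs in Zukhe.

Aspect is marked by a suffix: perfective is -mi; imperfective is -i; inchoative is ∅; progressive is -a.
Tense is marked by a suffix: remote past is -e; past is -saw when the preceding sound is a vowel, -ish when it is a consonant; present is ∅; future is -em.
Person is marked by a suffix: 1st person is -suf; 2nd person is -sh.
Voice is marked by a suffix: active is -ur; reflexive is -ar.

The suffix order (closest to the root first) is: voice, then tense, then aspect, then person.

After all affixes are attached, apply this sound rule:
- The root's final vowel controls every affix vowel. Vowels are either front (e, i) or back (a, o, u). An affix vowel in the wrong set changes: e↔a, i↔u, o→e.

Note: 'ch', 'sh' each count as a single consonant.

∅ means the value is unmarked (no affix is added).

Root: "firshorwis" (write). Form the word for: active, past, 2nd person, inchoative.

firshorwisirishsh

Attach voice active -ur → firshorwisur.
Attach tense past -ish (after consonant 'r') → firshorwisurish.
aspect = inchoative: zero marking, form stays firshorwisurish.
Attach person 2nd person -sh → firshorwisurishsh.
Apply vowel harmony: firshorwisurishsh → firshorwisirishsh.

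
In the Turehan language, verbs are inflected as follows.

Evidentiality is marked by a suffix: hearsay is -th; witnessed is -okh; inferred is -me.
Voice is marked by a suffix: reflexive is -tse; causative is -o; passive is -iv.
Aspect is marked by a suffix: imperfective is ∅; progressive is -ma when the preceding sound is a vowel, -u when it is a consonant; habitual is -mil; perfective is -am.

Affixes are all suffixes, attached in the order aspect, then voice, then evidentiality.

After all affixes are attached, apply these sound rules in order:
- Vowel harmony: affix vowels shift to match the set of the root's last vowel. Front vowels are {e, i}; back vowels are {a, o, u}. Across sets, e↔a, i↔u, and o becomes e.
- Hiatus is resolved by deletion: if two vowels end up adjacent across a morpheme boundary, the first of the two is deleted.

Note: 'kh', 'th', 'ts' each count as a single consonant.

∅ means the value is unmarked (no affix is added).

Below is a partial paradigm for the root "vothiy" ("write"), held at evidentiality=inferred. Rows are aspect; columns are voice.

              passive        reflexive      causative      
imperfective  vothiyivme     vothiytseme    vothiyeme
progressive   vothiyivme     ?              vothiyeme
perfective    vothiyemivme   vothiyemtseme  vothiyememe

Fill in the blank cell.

Attach aspect progressive -u (after consonant 'y') → vothiyu.
Attach voice reflexive -tse → vothiyutse.
Attach evidentiality inferred -me → vothiyutseme.
Apply vowel harmony: vothiyutseme → vothiyitseme.
Vowel deletion: no change.

vothiyitseme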